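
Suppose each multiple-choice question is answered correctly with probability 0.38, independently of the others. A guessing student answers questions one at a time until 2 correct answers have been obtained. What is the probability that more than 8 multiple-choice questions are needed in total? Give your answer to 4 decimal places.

0.1289

Needing more than 8 multiple-choice questions ⇔ fewer than 2 successes in the first 8. With X ~ Binomial(8, 0.38), P(Y > 8) = P(X ≤ 1).
  k=0: C(8,0)·0.38^0·0.62^8 = 0.021834
  k=1: C(8,1)·0.38^1·0.62^7 = 0.107057
P(X ≤ 1) = 0.128891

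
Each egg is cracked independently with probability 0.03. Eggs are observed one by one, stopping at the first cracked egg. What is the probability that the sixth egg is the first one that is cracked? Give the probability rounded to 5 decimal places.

0.02576

Geometric (trials to first success), p = 0.03.
P(Y = 6) = (1−p)^5 · p = 0.85873 · 0.03 = 0.0257620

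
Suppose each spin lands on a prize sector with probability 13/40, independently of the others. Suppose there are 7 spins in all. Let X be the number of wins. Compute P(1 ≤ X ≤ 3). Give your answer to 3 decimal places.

0.775

X ~ Binomial(7, 0.325); P(1 ≤ X ≤ 3) = Σ C(7,k) p^k (1−p)^(7−k) over k:
  k=1: C(7,1)·0.325^1·0.675^6 = 0.21518
  k=2: C(7,2)·0.325^2·0.675^5 = 0.31082
  k=3: C(7,3)·0.325^3·0.675^4 = 0.24942
Total = 0.77542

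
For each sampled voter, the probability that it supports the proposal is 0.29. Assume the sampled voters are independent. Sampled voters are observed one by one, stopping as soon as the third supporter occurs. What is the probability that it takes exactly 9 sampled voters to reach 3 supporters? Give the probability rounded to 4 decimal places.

0.0875

Y = trial on which the third success occurs; negative binomial, r=3, p=0.29.
P(Y=9) = C(8,2) · p^3 · (1−p)^6
= 28 · 0.024389 · 0.1281 = 0.087479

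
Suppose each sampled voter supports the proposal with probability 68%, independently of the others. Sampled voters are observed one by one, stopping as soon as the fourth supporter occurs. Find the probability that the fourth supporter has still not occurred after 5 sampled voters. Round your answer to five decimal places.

0.51250

Needing more than 5 sampled voters ⇔ fewer than 4 successes in the first 5. With X ~ Binomial(5, 0.68), P(Y > 5) = P(X ≤ 3).
  k=0: C(5,0)·0.68^0·0.32^5 = 0.0033554
  k=1: C(5,1)·0.68^1·0.32^4 = 0.0356516
  k=2: C(5,2)·0.68^2·0.32^3 = 0.1515192
  k=3: C(5,3)·0.68^3·0.32^2 = 0.3219784
P(X ≤ 3) = 0.5125046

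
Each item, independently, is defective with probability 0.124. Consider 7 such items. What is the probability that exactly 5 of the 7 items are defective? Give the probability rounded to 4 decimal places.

0.0005

X ~ Binomial(n=7, p=0.124).
P(X=5) = C(7,5) · p^5 · (1−p)^2
= 21 · 2.9316e-05 · 0.76738 = 0.000472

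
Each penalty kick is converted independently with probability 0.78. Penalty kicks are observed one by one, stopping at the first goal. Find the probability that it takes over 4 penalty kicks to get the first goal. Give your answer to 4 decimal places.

Y = number of penalty kicks to the first success; geometric, p = 0.78.
P(Y > 4) = P(first 4 all fail) = (1−p)^4 = 0.002343

0.0023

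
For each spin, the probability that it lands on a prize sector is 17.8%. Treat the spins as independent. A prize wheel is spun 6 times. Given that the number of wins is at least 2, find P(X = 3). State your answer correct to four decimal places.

0.2155

X ~ Binomial(6, 0.178). Want P(X=3 | X≥2) = P(X=3) / P(X≥2).
P(X=3) = C(6,3)·0.178^3·0.822^3 = 0.062648
P(X≥2) = 1 − 0.308483 − 0.400802 = 0.290715
Ratio = 0.062648 / 0.290715 = 0.215496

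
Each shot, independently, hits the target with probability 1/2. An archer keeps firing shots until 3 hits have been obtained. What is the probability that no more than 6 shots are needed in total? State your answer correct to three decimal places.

Finishing within 6 shots ⇔ at least 3 successes in the first 6. With X ~ Binomial(6, 0.50), P(Y ≤ 6) = 1 − P(X ≤ 2).
  k=0: C(6,0)·0.50^0·0.50^6 = 0.01562
  k=1: C(6,1)·0.50^1·0.50^5 = 0.09375
  k=2: C(6,2)·0.50^2·0.50^4 = 0.23438
1 − 0.34375 = 0.65625

0.656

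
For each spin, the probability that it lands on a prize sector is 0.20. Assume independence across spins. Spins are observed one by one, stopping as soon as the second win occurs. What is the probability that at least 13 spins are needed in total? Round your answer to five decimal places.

0.27488

Needing more than 12 spins ⇔ fewer than 2 successes in the first 12. With X ~ Binomial(12, 0.20), P(Y > 12) = P(X ≤ 1).
  k=0: C(12,0)·0.20^0·0.80^12 = 0.0687195
  k=1: C(12,1)·0.20^1·0.80^11 = 0.2061584
P(X ≤ 1) = 0.2748779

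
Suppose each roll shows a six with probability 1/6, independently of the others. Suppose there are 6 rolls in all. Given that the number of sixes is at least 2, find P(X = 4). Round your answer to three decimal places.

X ~ Binomial(6, 0.166667). Want P(X=4 | X≥2) = P(X=4) / P(X≥2).
P(X=4) = C(6,4)·0.166667^4·0.833333^2 = 0.00804
P(X≥2) = 1 − 0.33490 − 0.40188 = 0.26322
Ratio = 0.00804 / 0.26322 = 0.03053

0.031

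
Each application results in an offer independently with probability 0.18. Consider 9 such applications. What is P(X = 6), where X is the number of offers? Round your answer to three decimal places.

0.002

X ~ Binomial(n=9, p=0.18).
P(X=6) = C(9,6) · p^6 · (1−p)^3
= 84 · 3.4012e-05 · 0.55137 = 0.00158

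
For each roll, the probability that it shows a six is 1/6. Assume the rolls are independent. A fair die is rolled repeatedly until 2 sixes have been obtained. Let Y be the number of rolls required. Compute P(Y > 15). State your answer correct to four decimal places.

0.2596

Needing more than 15 rolls ⇔ fewer than 2 successes in the first 15. With X ~ Binomial(15, 0.166667), P(Y > 15) = P(X ≤ 1).
  k=0: C(15,0)·0.166667^0·0.833333^15 = 0.064905
  k=1: C(15,1)·0.166667^1·0.833333^14 = 0.194716
P(X ≤ 1) = 0.259622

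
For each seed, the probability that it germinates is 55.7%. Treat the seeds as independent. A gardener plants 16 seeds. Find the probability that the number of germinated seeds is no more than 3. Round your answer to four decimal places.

0.0029

X ~ Binomial(16, 0.557); P(X ≤ 3) = Σ C(16,k) p^k (1−p)^(16−k) over k:
  k=0: C(16,0)·0.557^0·0.443^16 = 0.000002
  k=1: C(16,1)·0.557^1·0.443^15 = 0.000044
  k=2: C(16,2)·0.557^2·0.443^14 = 0.000417
  k=3: C(16,3)·0.557^3·0.443^13 = 0.002449
Total = 0.002913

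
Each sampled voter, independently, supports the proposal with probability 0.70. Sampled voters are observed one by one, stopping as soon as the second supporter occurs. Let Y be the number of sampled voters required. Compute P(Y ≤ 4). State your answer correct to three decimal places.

0.916

Finishing within 4 sampled voters ⇔ at least 2 successes in the first 4. With X ~ Binomial(4, 0.70), P(Y ≤ 4) = 1 − P(X ≤ 1).
  k=0: C(4,0)·0.70^0·0.30^4 = 0.00810
  k=1: C(4,1)·0.70^1·0.30^3 = 0.07560
1 − 0.08370 = 0.91630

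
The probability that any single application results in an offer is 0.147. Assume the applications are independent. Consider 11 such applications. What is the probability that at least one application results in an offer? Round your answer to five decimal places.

P(at least one) = 1 − P(none) = 1 − (1 − 0.147)^11
= 1 − 0.1739560 = 0.8260440

0.82604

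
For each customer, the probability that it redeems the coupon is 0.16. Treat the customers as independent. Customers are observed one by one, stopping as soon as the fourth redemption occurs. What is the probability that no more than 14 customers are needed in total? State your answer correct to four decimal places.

0.1742

Finishing within 14 customers ⇔ at least 4 successes in the first 14. With X ~ Binomial(14, 0.16), P(Y ≤ 14) = 1 − P(X ≤ 3).
  k=0: C(14,0)·0.16^0·0.84^14 = 0.087078
  k=1: C(14,1)·0.16^1·0.84^13 = 0.232209
  k=2: C(14,2)·0.16^2·0.84^12 = 0.287497
  k=3: C(14,3)·0.16^3·0.84^11 = 0.219045
1 − 0.825829 = 0.174171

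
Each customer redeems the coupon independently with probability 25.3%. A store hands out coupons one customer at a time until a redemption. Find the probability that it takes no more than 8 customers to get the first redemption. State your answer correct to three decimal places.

Y = number of customers to the first success; geometric, p = 0.253.
P(Y ≤ 8) = 1 − (1−p)^8 = 1 − 0.09695 = 0.90305

0.903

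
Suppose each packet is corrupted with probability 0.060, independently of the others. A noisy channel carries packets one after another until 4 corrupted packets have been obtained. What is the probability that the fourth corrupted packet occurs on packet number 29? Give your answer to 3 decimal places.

0.009

Y = trial on which the fourth success occurs; negative binomial, r=4, p=0.06.
P(Y=29) = C(28,3) · p^4 · (1−p)^25
= 3276 · 1.296e-05 · 0.21291 = 0.00904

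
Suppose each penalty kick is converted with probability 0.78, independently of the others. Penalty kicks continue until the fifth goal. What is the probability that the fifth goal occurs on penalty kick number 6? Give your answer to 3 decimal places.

Y = trial on which the fifth success occurs; negative binomial, r=5, p=0.78.
P(Y=6) = C(5,4) · p^5 · (1−p)^1
= 5 · 0.28872 · 0.22 = 0.31759

0.318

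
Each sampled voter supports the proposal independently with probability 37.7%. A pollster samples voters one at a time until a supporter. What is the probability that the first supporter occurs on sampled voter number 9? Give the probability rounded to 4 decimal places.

Geometric (trials to first success), p = 0.377.
P(Y = 9) = (1−p)^8 · p = 0.022694 · 0.377 = 0.008556

0.0086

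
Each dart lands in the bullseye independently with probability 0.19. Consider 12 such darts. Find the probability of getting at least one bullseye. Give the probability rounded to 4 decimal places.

P(at least one) = 1 − P(none) = 1 − (1 − 0.19)^12
= 1 − 0.079766 = 0.920234

0.9202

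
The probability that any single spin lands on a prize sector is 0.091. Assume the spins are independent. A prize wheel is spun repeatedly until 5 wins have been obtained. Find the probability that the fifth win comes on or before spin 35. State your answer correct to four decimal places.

Finishing within 35 spins ⇔ at least 5 successes in the first 35. With X ~ Binomial(35, 0.091), P(Y ≤ 35) = 1 − P(X ≤ 4).
  k=0: C(35,0)·0.091^0·0.909^35 = 0.035460
  k=1: C(35,1)·0.091^1·0.909^34 = 0.124246
  k=2: C(35,2)·0.091^2·0.909^33 = 0.211450
  k=3: C(35,3)·0.091^3·0.909^32 = 0.232851
  k=4: C(35,4)·0.091^4·0.909^31 = 0.186486
1 − 0.790492 = 0.209508

0.2095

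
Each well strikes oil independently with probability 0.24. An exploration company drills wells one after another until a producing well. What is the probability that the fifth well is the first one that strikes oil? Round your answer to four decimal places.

0.0801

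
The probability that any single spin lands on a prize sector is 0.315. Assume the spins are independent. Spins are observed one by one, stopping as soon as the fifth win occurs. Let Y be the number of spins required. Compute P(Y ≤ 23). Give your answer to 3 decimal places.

Finishing within 23 spins ⇔ at least 5 successes in the first 23. With X ~ Binomial(23, 0.315), P(Y ≤ 23) = 1 − P(X ≤ 4).
  k=0: C(23,0)·0.315^0·0.685^23 = 0.00017
  k=1: C(23,1)·0.315^1·0.685^22 = 0.00176
  k=2: C(23,2)·0.315^2·0.685^21 = 0.00890
  k=3: C(23,3)·0.315^3·0.685^20 = 0.02864
  k=4: C(23,4)·0.315^4·0.685^19 = 0.06585
1 − 0.10531 = 0.89469

0.895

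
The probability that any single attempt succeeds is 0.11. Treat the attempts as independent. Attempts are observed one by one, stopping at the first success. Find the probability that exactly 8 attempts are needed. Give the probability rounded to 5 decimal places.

0.04865

Geometric (trials to first success), p = 0.11.
P(Y = 8) = (1−p)^7 · p = 0.44231 · 0.11 = 0.0486545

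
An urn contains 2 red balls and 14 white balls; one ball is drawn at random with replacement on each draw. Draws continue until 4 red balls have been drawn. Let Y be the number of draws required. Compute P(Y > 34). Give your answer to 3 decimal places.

Needing more than 34 draws ⇔ fewer than 4 successes in the first 34. With X ~ Binomial(34, 0.125), P(Y > 34) = P(X ≤ 3).
  k=0: C(34,0)·0.125^0·0.875^34 = 0.01067
  k=1: C(34,1)·0.125^1·0.875^33 = 0.05184
  k=2: C(34,2)·0.125^2·0.875^32 = 0.12219
  k=3: C(34,3)·0.125^3·0.875^31 = 0.18620
P(X ≤ 3) = 0.37090

0.371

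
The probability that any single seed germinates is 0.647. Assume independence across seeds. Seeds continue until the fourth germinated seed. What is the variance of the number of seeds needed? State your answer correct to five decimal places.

3.37308

Y = total seeds until the fourth success; negative binomial with r=4, p=0.647.
Var(Y) = r(1−p)/p² = 4·0.353 / 0.647² = 3.3730761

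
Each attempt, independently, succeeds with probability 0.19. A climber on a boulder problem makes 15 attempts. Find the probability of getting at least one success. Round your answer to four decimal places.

0.9576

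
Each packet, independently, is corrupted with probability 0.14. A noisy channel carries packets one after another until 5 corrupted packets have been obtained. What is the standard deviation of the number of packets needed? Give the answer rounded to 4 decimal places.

14.8117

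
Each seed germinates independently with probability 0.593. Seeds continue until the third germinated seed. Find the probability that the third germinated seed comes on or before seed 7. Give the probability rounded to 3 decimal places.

0.897

Finishing within 7 seeds ⇔ at least 3 successes in the first 7. With X ~ Binomial(7, 0.593), P(Y ≤ 7) = 1 − P(X ≤ 2).
  k=0: C(7,0)·0.593^0·0.407^7 = 0.00185
  k=1: C(7,1)·0.593^1·0.407^6 = 0.01887
  k=2: C(7,2)·0.593^2·0.407^5 = 0.08247
1 − 0.10319 = 0.89681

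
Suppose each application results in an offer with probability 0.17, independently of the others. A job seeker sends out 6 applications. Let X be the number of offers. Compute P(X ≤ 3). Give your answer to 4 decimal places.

0.9906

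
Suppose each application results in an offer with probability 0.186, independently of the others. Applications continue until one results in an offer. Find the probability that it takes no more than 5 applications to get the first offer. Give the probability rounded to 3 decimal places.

0.643

Y = number of applications to the first success; geometric, p = 0.186.
P(Y ≤ 5) = 1 − (1−p)^5 = 1 − 0.35737 = 0.64263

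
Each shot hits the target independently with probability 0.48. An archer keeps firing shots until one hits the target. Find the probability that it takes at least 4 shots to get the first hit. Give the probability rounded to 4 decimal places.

0.1406

Y = number of shots to the first success; geometric, p = 0.48.
P(Y > 3) = P(first 3 all fail) = (1−p)^3 = 0.140608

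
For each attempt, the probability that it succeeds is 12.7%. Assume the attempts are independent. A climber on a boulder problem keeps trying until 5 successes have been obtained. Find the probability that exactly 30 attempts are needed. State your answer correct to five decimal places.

0.02631

Y = trial on which the fifth success occurs; negative binomial, r=5, p=0.127.
P(Y=30) = C(29,4) · p^5 · (1−p)^25
= 23751 · 3.3038e-05 · 0.033524 = 0.0263061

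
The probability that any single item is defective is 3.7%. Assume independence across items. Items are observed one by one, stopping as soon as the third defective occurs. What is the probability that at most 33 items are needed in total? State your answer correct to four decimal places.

0.1218

Finishing within 33 items ⇔ at least 3 successes in the first 33. With X ~ Binomial(33, 0.037), P(Y ≤ 33) = 1 − P(X ≤ 2).
  k=0: C(33,0)·0.037^0·0.963^33 = 0.288182
  k=1: C(33,1)·0.037^1·0.963^32 = 0.365390
  k=2: C(33,2)·0.037^2·0.963^31 = 0.224622
1 − 0.878195 = 0.121805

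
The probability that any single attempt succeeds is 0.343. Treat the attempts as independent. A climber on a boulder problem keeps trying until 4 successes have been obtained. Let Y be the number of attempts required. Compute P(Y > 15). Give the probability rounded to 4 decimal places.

Needing more than 15 attempts ⇔ fewer than 4 successes in the first 15. With X ~ Binomial(15, 0.343), P(Y > 15) = P(X ≤ 3).
  k=0: C(15,0)·0.343^0·0.657^15 = 0.001834
  k=1: C(15,1)·0.343^1·0.657^14 = 0.014365
  k=2: C(15,2)·0.343^2·0.657^13 = 0.052496
  k=3: C(15,3)·0.343^3·0.657^12 = 0.118762
P(X ≤ 3) = 0.187458

0.1875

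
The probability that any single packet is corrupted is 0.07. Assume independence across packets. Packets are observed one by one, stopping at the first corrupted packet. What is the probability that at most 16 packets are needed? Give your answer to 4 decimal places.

0.6869

Y = number of packets to the first success; geometric, p = 0.07.
P(Y ≤ 16) = 1 − (1−p)^16 = 1 − 0.313132 = 0.686868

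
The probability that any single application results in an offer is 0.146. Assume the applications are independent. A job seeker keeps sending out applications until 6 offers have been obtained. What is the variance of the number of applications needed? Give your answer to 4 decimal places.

240.3828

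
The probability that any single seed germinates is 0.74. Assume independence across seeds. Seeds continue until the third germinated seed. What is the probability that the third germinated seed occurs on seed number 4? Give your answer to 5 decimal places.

0.31607

Y = trial on which the third success occurs; negative binomial, r=3, p=0.74.
P(Y=4) = C(3,2) · p^3 · (1−p)^1
= 3 · 0.40522 · 0.26 = 0.3160747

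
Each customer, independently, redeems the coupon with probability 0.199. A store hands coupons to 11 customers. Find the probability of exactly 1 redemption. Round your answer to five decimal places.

0.23800

X ~ Binomial(n=11, p=0.199).
P(X=1) = C(11,1) · p^1 · (1−p)^10
= 11 · 0.199 · 0.10872 = 0.2379967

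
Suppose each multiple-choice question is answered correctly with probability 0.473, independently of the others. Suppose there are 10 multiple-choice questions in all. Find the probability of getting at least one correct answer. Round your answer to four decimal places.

0.9983

P(at least one) = 1 − P(none) = 1 − (1 − 0.473)^10
= 1 − 0.001652 = 0.998348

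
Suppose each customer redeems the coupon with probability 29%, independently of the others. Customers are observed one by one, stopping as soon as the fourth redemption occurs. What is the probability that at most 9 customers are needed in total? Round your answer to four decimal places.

Finishing within 9 customers ⇔ at least 4 successes in the first 9. With X ~ Binomial(9, 0.29), P(Y ≤ 9) = 1 − P(X ≤ 3).
  k=0: C(9,0)·0.29^0·0.71^9 = 0.045849
  k=1: C(9,1)·0.29^1·0.71^8 = 0.168542
  k=2: C(9,2)·0.29^2·0.71^7 = 0.275364
  k=3: C(9,3)·0.29^3·0.71^6 = 0.262436
1 − 0.752190 = 0.247810

0.2478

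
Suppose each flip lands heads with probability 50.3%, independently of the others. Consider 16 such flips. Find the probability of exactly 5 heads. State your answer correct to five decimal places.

0.06428

X ~ Binomial(n=16, p=0.503).
P(X=5) = C(16,5) · p^5 · (1−p)^11
= 4368 · 0.032199 · 0.000457 = 0.0642751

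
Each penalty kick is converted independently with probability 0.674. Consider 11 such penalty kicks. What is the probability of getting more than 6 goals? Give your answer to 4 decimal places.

0.7292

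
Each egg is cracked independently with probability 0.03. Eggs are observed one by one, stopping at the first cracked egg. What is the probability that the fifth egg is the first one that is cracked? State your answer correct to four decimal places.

Geometric (trials to first success), p = 0.03.
P(Y = 5) = (1−p)^4 · p = 0.88529 · 0.03 = 0.026559

0.0266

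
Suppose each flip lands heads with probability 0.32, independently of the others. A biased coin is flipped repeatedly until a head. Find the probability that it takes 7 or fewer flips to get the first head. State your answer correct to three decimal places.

Y = number of flips to the first success; geometric, p = 0.32.
P(Y ≤ 7) = 1 − (1−p)^7 = 1 − 0.06723 = 0.93277

0.933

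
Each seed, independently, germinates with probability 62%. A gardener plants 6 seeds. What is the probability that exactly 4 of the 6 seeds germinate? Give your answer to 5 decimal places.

0.32006

X ~ Binomial(n=6, p=0.62).
P(X=4) = C(6,4) · p^4 · (1−p)^2
= 15 · 0.14776 · 0.1444 = 0.3200554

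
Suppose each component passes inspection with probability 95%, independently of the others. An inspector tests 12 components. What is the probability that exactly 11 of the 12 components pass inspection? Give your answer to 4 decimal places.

X ~ Binomial(n=12, p=0.95).
P(X=11) = C(12,11) · p^11 · (1−p)^1
= 12 · 0.5688 · 0.05 = 0.341280

0.3413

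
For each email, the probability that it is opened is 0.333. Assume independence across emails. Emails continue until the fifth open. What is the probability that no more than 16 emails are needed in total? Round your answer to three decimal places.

0.660

Finishing within 16 emails ⇔ at least 5 successes in the first 16. With X ~ Binomial(16, 0.333), P(Y ≤ 16) = 1 − P(X ≤ 4).
  k=0: C(16,0)·0.333^0·0.667^16 = 0.00153
  k=1: C(16,1)·0.333^1·0.667^15 = 0.01226
  k=2: C(16,2)·0.333^2·0.667^14 = 0.04590
  k=3: C(16,3)·0.333^3·0.667^13 = 0.10694
  k=4: C(16,4)·0.333^4·0.667^12 = 0.17352
1 − 0.34016 = 0.65984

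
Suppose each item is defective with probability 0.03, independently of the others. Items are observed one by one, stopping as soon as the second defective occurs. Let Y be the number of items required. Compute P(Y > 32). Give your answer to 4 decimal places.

0.7507

Needing more than 32 items ⇔ fewer than 2 successes in the first 32. With X ~ Binomial(32, 0.03), P(Y > 32) = P(X ≤ 1).
  k=0: C(32,0)·0.03^0·0.97^32 = 0.377308
  k=1: C(32,1)·0.03^1·0.97^31 = 0.373418
P(X ≤ 1) = 0.750725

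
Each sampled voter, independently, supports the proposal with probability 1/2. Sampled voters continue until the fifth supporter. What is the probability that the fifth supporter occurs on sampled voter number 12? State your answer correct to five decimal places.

Y = trial on which the fifth success occurs; negative binomial, r=5, p=0.50.
P(Y=12) = C(11,4) · p^5 · (1−p)^7
= 330 · 0.03125 · 0.0078125 = 0.0805664

0.08057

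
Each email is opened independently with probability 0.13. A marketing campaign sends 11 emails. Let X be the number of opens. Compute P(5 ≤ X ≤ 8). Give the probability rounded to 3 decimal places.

X ~ Binomial(11, 0.13); P(5 ≤ X ≤ 8) = Σ C(11,k) p^k (1−p)^(11−k) over k:
  k=5: C(11,5)·0.13^5·0.87^6 = 0.00744
  k=6: C(11,6)·0.13^6·0.87^5 = 0.00111
  k=7: C(11,7)·0.13^7·0.87^4 = 0.00012
  k=8: C(11,8)·0.13^8·0.87^3 = 0.00001
Total = 0.00868

0.009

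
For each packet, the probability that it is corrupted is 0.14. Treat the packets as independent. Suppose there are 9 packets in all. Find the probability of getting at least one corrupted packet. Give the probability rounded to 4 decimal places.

P(at least one) = 1 − P(none) = 1 − (1 − 0.14)^9
= 1 − 0.257327 = 0.742673

0.7427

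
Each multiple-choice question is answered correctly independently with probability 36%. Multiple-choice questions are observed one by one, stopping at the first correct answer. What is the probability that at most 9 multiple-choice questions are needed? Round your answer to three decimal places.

0.982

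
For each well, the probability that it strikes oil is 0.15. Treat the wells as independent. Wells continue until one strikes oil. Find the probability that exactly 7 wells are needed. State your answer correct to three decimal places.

Geometric (trials to first success), p = 0.15.
P(Y = 7) = (1−p)^6 · p = 0.37715 · 0.15 = 0.05657

0.057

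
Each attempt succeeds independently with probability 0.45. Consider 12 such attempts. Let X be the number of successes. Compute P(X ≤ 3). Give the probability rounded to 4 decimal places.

0.1345

X ~ Binomial(12, 0.45); P(X ≤ 3) = Σ C(12,k) p^k (1−p)^(12−k) over k:
  k=0: C(12,0)·0.45^0·0.55^12 = 0.000766
  k=1: C(12,1)·0.45^1·0.55^11 = 0.007523
  k=2: C(12,2)·0.45^2·0.55^10 = 0.033853
  k=3: C(12,3)·0.45^3·0.55^9 = 0.092326
Total = 0.134468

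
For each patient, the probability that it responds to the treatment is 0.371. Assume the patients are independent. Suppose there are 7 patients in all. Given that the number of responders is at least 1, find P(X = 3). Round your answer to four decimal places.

X ~ Binomial(7, 0.371). Want P(X=3 | X≥1) = P(X=3) / P(X≥1).
P(X=3) = C(7,3)·0.371^3·0.629^4 = 0.279764
P(X≥1) = 1 − 0.038954 = 0.961046
Ratio = 0.279764 / 0.961046 = 0.291104

0.2911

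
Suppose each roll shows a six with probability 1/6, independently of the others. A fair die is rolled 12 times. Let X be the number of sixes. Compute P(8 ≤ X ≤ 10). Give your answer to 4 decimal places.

0.0002

X ~ Binomial(12, 0.166667); P(8 ≤ X ≤ 10) = Σ C(12,k) p^k (1−p)^(12−k) over k:
  k=8: C(12,8)·0.166667^8·0.833333^4 = 0.000142
  k=9: C(12,9)·0.166667^9·0.833333^3 = 0.000013
  k=10: C(12,10)·0.166667^10·0.833333^2 = 0.000001
Total = 0.000156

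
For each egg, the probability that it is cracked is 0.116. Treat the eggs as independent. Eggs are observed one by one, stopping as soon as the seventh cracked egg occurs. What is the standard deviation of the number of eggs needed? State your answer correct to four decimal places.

21.4446

Y = total eggs until the seventh success; negative binomial with r=7, p=0.116.
SD(Y) = √[r(1−p)/p²] = √(459.869203) = 21.444561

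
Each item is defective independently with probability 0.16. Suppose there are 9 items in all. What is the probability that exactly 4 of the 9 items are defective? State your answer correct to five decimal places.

X ~ Binomial(n=9, p=0.16).
P(X=4) = C(9,4) · p^4 · (1−p)^5
= 126 · 0.00065536 · 0.41821 = 0.0345340

0.03453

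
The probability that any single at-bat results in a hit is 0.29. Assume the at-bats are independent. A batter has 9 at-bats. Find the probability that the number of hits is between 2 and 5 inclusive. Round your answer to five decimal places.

0.76426

X ~ Binomial(9, 0.29); P(2 ≤ X ≤ 5) = Σ C(9,k) p^k (1−p)^(9−k) over k:
  k=2: C(9,2)·0.29^2·0.71^7 = 0.2753639
  k=3: C(9,3)·0.29^3·0.71^6 = 0.2624360
  k=4: C(9,4)·0.29^4·0.71^5 = 0.1607882
  k=5: C(9,5)·0.29^5·0.71^4 = 0.0656741
Total = 0.7642621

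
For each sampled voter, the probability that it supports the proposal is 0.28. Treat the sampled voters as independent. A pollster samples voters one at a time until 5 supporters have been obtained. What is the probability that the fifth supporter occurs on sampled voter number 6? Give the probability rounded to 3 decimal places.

0.006

Y = trial on which the fifth success occurs; negative binomial, r=5, p=0.28.
P(Y=6) = C(5,4) · p^5 · (1−p)^1
= 5 · 0.001721 · 0.72 = 0.00620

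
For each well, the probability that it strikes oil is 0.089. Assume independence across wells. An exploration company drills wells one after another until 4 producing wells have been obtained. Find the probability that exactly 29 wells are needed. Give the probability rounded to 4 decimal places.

Y = trial on which the fourth success occurs; negative binomial, r=4, p=0.089.
P(Y=29) = C(28,3) · p^4 · (1−p)^25
= 3276 · 6.2742e-05 · 0.097266 = 0.019992

0.0200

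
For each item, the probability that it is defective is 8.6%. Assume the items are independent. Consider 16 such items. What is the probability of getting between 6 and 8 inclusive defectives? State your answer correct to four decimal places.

X ~ Binomial(16, 0.086); P(6 ≤ X ≤ 8) = Σ C(16,k) p^k (1−p)^(16−k) over k:
  k=6: C(16,6)·0.086^6·0.914^10 = 0.001318
  k=7: C(16,7)·0.086^7·0.914^9 = 0.000177
  k=8: C(16,8)·0.086^8·0.914^8 = 0.000019
Total = 0.001514

0.0015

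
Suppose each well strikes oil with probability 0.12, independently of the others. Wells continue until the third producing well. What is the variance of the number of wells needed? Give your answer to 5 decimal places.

Y = total wells until the third success; negative binomial with r=3, p=0.12.
Var(Y) = r(1−p)/p² = 3·0.88 / 0.12² = 183.3333333

183.33333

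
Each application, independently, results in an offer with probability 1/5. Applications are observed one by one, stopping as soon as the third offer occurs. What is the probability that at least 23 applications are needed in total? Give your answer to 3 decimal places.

Needing more than 22 applications ⇔ fewer than 3 successes in the first 22. With X ~ Binomial(22, 0.20), P(Y > 22) = P(X ≤ 2).
  k=0: C(22,0)·0.20^0·0.80^22 = 0.00738
  k=1: C(22,1)·0.20^1·0.80^21 = 0.04058
  k=2: C(22,2)·0.20^2·0.80^20 = 0.10653
P(X ≤ 2) = 0.15449

0.154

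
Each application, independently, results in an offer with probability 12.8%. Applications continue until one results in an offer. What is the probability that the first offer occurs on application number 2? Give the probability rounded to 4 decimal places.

Geometric (trials to first success), p = 0.128.
P(Y = 2) = (1−p)^1 · p = 0.872 · 0.128 = 0.111616

0.1116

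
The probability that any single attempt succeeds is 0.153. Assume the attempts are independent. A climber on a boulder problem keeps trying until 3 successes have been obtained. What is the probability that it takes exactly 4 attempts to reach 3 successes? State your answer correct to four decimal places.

0.0091

Y = trial on which the third success occurs; negative binomial, r=3, p=0.153.
P(Y=4) = C(3,2) · p^3 · (1−p)^1
= 3 · 0.0035816 · 0.847 = 0.009101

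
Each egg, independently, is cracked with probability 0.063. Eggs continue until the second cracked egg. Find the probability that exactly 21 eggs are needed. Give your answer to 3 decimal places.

Y = trial on which the second success occurs; negative binomial, r=2, p=0.063.
P(Y=21) = C(20,1) · p^2 · (1−p)^19
= 20 · 0.003969 · 0.29044 = 0.02305

0.023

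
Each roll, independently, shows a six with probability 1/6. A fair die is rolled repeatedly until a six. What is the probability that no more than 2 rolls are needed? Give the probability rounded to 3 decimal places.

Y = number of rolls to the first success; geometric, p = 0.166667.
P(Y ≤ 2) = 1 − (1−p)^2 = 1 − 0.69444 = 0.30556

0.306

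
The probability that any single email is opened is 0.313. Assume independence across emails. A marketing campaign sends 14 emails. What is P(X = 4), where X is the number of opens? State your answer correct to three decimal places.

0.225

X ~ Binomial(n=14, p=0.313).
P(X=4) = C(14,4) · p^4 · (1−p)^10
= 1001 · 0.0095979 · 0.023419 = 0.22500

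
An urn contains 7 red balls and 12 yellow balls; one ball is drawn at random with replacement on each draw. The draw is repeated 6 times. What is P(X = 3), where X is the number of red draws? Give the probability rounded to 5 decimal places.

X ~ Binomial(n=6, p=0.368421).
P(X=3) = C(6,3) · p^3 · (1−p)^3
= 20 · 0.050007 · 0.25193 = 0.2519685

0.25197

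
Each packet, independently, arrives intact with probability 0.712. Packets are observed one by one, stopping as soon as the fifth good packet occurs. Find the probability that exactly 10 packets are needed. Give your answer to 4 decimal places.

Y = trial on which the fifth success occurs; negative binomial, r=5, p=0.712.
P(Y=10) = C(9,4) · p^5 · (1−p)^5
= 126 · 0.18298 · 0.0019814 = 0.045681

0.0457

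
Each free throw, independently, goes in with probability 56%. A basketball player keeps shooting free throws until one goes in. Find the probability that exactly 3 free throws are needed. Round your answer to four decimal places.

Geometric (trials to first success), p = 0.56.
P(Y = 3) = (1−p)^2 · p = 0.1936 · 0.56 = 0.108416

0.1084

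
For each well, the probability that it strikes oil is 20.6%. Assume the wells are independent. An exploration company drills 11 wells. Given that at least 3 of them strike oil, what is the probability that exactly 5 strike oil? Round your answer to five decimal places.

X ~ Binomial(11, 0.206). Want P(X=5 | X≥3) = P(X=5) / P(X≥3).
P(X=5) = C(11,5)·0.206^5·0.794^6 = 0.0429439
P(X≥3) = 1 − 0.0790725 − 0.2256654 − 0.2927397 = 0.4025224
Ratio = 0.0429439 / 0.4025224 = 0.1066869

0.10669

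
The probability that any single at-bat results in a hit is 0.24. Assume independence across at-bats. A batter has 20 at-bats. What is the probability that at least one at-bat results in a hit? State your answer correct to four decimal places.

P(at least one) = 1 − P(none) = 1 − (1 − 0.24)^20
= 1 − 0.004133 = 0.995867

0.9959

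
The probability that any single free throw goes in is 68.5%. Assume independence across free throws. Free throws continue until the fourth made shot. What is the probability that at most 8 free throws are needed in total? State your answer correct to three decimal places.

Finishing within 8 free throws ⇔ at least 4 successes in the first 8. With X ~ Binomial(8, 0.685), P(Y ≤ 8) = 1 − P(X ≤ 3).
  k=0: C(8,0)·0.685^0·0.315^8 = 0.00010
  k=1: C(8,1)·0.685^1·0.315^7 = 0.00169
  k=2: C(8,2)·0.685^2·0.315^6 = 0.01284
  k=3: C(8,3)·0.685^3·0.315^5 = 0.05582
1 − 0.07044 = 0.92956

0.930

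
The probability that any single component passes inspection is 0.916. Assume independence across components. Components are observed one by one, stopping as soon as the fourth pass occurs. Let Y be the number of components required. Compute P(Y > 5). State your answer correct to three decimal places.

Needing more than 5 components ⇔ fewer than 4 successes in the first 5. With X ~ Binomial(5, 0.916), P(Y > 5) = P(X ≤ 3).
  k=0: C(5,0)·0.916^0·0.084^5 = 0.00000
  k=1: C(5,1)·0.916^1·0.084^4 = 0.00023
  k=2: C(5,2)·0.916^2·0.084^3 = 0.00497
  k=3: C(5,3)·0.916^3·0.084^2 = 0.05423
P(X ≤ 3) = 0.05944

0.059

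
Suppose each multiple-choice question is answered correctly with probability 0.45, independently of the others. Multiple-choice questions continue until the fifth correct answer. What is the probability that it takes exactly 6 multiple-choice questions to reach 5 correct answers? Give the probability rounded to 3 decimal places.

0.051

Y = trial on which the fifth success occurs; negative binomial, r=5, p=0.45.
P(Y=6) = C(5,4) · p^5 · (1−p)^1
= 5 · 0.018453 · 0.55 = 0.05075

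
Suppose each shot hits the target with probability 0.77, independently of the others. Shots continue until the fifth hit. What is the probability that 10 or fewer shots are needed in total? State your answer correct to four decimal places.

0.9870

Finishing within 10 shots ⇔ at least 5 successes in the first 10. With X ~ Binomial(10, 0.77), P(Y ≤ 10) = 1 − P(X ≤ 4).
  k=0: C(10,0)·0.77^0·0.23^10 = 0.000000
  k=1: C(10,1)·0.77^1·0.23^9 = 0.000014
  k=2: C(10,2)·0.77^2·0.23^8 = 0.000209
  k=3: C(10,3)·0.77^3·0.23^7 = 0.001865
  k=4: C(10,4)·0.77^4·0.23^6 = 0.010928
1 − 0.013017 = 0.986983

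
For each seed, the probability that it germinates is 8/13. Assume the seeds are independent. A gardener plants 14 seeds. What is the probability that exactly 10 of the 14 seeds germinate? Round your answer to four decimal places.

X ~ Binomial(n=14, p=0.615385).
P(X=10) = C(14,10) · p^10 · (1−p)^4
= 1001 · 0.0077887 · 0.021883 = 0.170611

0.1706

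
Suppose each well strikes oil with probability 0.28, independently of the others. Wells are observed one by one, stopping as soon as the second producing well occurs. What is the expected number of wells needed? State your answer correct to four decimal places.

Y = total wells until the second success; negative binomial with r=2, p=0.28.
E[Y] = r / p = 2 / 0.28 = 7.142857

7.1429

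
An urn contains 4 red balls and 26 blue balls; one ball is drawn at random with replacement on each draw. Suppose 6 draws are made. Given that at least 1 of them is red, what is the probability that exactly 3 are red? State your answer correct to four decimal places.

0.0536

X ~ Binomial(6, 0.133333). Want P(X=3 | X≥1) = P(X=3) / P(X≥1).
P(X=3) = C(6,3)·0.133333^3·0.866667^3 = 0.030860
P(X≥1) = 1 − 0.423753 = 0.576247
Ratio = 0.030860 / 0.576247 = 0.053554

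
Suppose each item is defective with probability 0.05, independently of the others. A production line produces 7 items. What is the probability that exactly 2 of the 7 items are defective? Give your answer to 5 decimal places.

0.04062

X ~ Binomial(n=7, p=0.05).
P(X=2) = C(7,2) · p^2 · (1−p)^5
= 21 · 0.0025 · 0.77378 = 0.0406235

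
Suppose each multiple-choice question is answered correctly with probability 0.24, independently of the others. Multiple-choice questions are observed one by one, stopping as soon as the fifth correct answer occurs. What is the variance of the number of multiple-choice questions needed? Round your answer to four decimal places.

65.9722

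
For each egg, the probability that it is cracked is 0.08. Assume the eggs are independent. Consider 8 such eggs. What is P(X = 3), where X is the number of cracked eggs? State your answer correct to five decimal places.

X ~ Binomial(n=8, p=0.08).
P(X=3) = C(8,3) · p^3 · (1−p)^5
= 56 · 0.000512 · 0.65908 = 0.0188972

0.01890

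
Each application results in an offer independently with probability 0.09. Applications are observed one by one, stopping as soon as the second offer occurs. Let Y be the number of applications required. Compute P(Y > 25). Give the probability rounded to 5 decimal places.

Needing more than 25 applications ⇔ fewer than 2 successes in the first 25. With X ~ Binomial(25, 0.09), P(Y > 25) = P(X ≤ 1).
  k=0: C(25,0)·0.09^0·0.91^25 = 0.0946313
  k=1: C(25,1)·0.09^1·0.91^24 = 0.2339785
P(X ≤ 1) = 0.3286098

0.32861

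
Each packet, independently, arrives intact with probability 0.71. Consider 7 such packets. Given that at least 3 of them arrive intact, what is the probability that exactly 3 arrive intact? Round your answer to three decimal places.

0.091

X ~ Binomial(7, 0.71). Want P(X=3 | X≥3) = P(X=3) / P(X≥3).
P(X=3) = C(7,3)·0.71^3·0.29^4 = 0.08860
P(X≥3) = 1 − 0.00017 − 0.00296 − 0.02171 = 0.97516
Ratio = 0.08860 / 0.97516 = 0.09086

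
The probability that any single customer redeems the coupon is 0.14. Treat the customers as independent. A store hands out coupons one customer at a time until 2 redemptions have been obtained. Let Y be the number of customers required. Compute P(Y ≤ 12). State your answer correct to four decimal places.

Finishing within 12 customers ⇔ at least 2 successes in the first 12. With X ~ Binomial(12, 0.14), P(Y ≤ 12) = 1 − P(X ≤ 1).
  k=0: C(12,0)·0.14^0·0.86^12 = 0.163675
  k=1: C(12,1)·0.14^1·0.86^11 = 0.319737
1 − 0.483411 = 0.516589

0.5166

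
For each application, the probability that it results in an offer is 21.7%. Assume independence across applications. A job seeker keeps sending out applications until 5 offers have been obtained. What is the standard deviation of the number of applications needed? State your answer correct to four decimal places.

Y = total applications until the fifth success; negative binomial with r=5, p=0.217.
SD(Y) = √[r(1−p)/p²] = √(83.140436) = 9.118138

9.1181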